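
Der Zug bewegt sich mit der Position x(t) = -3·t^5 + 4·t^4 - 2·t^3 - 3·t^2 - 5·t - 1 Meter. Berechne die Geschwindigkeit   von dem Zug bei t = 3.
Wir müssen unsere Gleichung für die Position x(t) = -3·t^5 + 4·t^4 - 2·t^3 - 3·t^2 - 5·t - 1 1-mal ableiten. Durch Ableiten von der Position erhalten wir die Geschwindigkeit: v(t) = -15·t^4 + 16·t^3 - 6·t^2 - 6·t - 5. Mit v(t) = -15·t^4 + 16·t^3 - 6·t^2 - 6·t - 5 und Einsetzen von t = 3, finden wir v = -860.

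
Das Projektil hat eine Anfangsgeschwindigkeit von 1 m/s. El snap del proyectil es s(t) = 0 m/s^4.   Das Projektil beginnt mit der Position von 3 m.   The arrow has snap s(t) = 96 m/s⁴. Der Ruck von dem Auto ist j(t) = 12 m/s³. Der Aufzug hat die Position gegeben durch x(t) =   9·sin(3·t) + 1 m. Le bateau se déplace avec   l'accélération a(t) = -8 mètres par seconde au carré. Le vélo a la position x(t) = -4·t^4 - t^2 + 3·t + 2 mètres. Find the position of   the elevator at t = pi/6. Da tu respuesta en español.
Tenemos la posición x(t) = 9·sin(3·t) + 1. Sustituyendo t = pi/6: x(pi/6) = 10.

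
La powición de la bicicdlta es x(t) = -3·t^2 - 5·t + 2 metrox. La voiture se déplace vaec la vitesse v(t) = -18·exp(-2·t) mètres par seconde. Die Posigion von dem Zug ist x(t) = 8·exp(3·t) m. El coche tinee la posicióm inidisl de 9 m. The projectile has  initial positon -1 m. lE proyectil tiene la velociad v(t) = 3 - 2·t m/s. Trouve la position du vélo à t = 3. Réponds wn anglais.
From the given position equation x(t) = -3·t^2 - 5·t + 2, we substitute t = 3 to get x = -40.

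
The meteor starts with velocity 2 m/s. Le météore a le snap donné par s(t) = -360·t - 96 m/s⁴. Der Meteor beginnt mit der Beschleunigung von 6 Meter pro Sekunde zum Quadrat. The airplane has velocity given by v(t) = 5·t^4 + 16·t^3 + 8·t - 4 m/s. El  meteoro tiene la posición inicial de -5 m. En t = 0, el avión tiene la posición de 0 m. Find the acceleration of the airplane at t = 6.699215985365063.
To solve this, we need to take 1 derivative of our velocity equation v(t) = 5·t^4 + 16·t^3 + 8·t - 4. Differentiating velocity, we get acceleration: a(t) = 20·t^3 + 48·t^2 + 8. Using a(t) = 20·t^3 + 48·t^2 + 8 and substituting t = 6.699215985365063, we find a = 8175.36433336496.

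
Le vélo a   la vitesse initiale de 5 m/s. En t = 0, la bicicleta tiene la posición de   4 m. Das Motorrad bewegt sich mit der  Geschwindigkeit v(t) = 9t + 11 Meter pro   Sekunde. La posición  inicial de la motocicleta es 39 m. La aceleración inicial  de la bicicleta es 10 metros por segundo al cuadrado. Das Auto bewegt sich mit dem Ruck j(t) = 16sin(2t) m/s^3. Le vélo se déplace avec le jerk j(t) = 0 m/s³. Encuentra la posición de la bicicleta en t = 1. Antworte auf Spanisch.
Debemos encontrar la integral de nuestra ecuación de la sacudida j(t) = 0 3 veces. Integrando la sacudida y usando la condición inicial a(0) = 10, obtenemos a(t) = 10. La integral de la aceleración es la velocidad. Usando v(0) = 5, obtenemos v(t) = 10·t + 5. La integral de la velocidad es la posición. Usando x(0) = 4, obtenemos x(t) = 5·t^2 + 5·t + 4. Tenemos la posición x(t) = 5·t^2 + 5·t + 4. Sustituyendo t = 1: x(1) = 14.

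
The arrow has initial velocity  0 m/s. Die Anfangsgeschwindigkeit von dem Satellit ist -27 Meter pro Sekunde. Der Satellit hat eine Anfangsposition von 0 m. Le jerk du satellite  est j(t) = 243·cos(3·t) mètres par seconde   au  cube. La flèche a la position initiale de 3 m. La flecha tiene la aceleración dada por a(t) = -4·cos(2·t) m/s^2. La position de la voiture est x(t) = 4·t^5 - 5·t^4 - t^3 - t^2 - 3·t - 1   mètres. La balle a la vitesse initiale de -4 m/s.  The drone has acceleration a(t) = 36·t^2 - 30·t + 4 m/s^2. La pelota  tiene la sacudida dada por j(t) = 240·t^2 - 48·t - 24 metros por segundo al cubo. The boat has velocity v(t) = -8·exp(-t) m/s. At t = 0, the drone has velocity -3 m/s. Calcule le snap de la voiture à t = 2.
Nous devons dériver notre équation de la position x(t) = 4·t^5 - 5·t^4 - t^3 - t^2 - 3·t - 1 4 fois. La dérivée de la position donne la vitesse: v(t) = 20·t^4 - 20·t^3 - 3·t^2 - 2·t - 3. En prenant d/dt de v(t), nous trouvons a(t) = 80·t^3 - 60·t^2 - 6·t - 2. En dérivant l'accélération, nous obtenons le jerk: j(t) = 240·t^2 - 120·t - 6. En prenant d/dt de j(t), nous trouvons s(t) = 480·t - 120. Nous avons le snap s(t) = 480·t - 120. En substituant t = 2: s(2) = 840.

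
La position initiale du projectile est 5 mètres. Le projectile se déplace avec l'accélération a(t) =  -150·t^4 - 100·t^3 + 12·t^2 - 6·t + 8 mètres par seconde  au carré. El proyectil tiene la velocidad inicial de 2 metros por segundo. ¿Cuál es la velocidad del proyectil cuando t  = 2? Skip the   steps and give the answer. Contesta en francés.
v(2) = -1322.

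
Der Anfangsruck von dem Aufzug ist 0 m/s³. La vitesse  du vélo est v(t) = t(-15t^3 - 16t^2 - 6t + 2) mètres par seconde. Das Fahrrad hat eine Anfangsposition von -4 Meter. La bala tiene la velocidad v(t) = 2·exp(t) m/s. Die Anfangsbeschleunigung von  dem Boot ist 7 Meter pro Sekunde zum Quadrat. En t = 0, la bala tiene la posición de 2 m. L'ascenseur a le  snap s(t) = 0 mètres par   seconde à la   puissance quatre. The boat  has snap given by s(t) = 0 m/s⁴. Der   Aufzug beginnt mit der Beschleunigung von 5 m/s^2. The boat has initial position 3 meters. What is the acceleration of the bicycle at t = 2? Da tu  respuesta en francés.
Pour résoudre ceci, nous devons prendre 1 dérivée de notre équation de la vitesse v(t) = t·(-15·t^3 - 16·t^2 - 6·t + 2). En dérivant la vitesse, nous obtenons l'accélération: a(t) = -15·t^3 - 16·t^2 + t·(-45·t^2 - 32·t - 6) - 6·t + 2. De l'équation de l'accélération a(t) = -15·t^3 - 16·t^2 + t·(-45·t^2 - 32·t - 6) - 6·t + 2, nous substituons t = 2 pour obtenir a = -694.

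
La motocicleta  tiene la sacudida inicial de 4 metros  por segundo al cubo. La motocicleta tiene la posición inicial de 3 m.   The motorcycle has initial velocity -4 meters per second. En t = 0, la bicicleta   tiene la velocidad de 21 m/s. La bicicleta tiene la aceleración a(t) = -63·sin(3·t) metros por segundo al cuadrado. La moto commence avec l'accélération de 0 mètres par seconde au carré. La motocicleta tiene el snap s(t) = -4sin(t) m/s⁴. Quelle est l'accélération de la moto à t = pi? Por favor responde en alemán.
Wir müssen die Stammfunktion unserer Gleichung für den Snap s(t) = -4·sin(t) 2-mal finden. Die Stammfunktion von dem Snap, mit j(0) = 4, ergibt den Ruck: j(t) = 4·cos(t). Durch Integration von dem Ruck und Verwendung der Anfangsbedingung a(0) = 0, erhalten wir a(t) = 4·sin(t). Mit a(t) = 4·sin(t) und Einsetzen von t = pi, finden wir a = 0.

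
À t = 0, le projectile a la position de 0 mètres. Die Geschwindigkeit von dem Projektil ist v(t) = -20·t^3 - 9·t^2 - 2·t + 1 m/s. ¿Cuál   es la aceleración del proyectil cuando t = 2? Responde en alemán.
Ausgehend von der Geschwindigkeit v(t) = -20·t^3 - 9·t^2 - 2·t + 1, nehmen wir 1 Ableitung. Durch Ableiten von der Geschwindigkeit erhalten wir die Beschleunigung: a(t) = -60·t^2 - 18·t - 2. Aus der Gleichung für die Beschleunigung a(t) = -60·t^2 - 18·t - 2, setzen wir t = 2 ein und erhalten a = -278.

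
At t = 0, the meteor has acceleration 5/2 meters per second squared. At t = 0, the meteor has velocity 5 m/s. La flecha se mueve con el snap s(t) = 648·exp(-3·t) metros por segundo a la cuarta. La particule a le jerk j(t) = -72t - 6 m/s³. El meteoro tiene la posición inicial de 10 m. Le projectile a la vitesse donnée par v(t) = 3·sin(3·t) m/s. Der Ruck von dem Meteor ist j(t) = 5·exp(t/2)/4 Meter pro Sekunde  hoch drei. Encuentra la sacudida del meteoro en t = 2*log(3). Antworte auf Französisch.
En utilisant j(t) = 5·exp(t/2)/4 et en substituant t = 2*log(3), nous trouvons j = 15/4.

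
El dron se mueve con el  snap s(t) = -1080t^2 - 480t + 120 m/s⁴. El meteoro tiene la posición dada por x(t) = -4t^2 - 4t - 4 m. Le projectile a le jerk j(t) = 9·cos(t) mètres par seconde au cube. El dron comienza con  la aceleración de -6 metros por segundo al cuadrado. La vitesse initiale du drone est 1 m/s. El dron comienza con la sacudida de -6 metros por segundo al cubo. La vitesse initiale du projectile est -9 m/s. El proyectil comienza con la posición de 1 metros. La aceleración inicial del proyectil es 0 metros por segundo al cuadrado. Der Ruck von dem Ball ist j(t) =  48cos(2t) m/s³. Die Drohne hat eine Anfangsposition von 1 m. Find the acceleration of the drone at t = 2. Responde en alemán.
Wir müssen unsere Gleichung für den Snap s(t) = -1080·t^2 - 480·t + 120 2-mal integrieren. Die Stammfunktion von dem Snap, mit j(0) = -6, ergibt den Ruck: j(t) = -360·t^3 - 240·t^2 + 120·t - 6. Mit ∫j(t)dt und Anwendung von a(0) = -6, finden wir a(t) = -90·t^4 - 80·t^3 + 60·t^2 - 6·t - 6. Mit a(t) = -90·t^4 - 80·t^3 + 60·t^2 - 6·t - 6 und Einsetzen von t = 2, finden wir a = -1858.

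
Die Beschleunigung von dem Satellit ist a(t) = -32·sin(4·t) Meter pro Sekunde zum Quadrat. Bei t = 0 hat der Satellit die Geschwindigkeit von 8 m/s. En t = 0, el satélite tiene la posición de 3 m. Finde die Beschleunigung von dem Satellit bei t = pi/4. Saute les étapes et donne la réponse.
Bei t = pi/4, a = 0.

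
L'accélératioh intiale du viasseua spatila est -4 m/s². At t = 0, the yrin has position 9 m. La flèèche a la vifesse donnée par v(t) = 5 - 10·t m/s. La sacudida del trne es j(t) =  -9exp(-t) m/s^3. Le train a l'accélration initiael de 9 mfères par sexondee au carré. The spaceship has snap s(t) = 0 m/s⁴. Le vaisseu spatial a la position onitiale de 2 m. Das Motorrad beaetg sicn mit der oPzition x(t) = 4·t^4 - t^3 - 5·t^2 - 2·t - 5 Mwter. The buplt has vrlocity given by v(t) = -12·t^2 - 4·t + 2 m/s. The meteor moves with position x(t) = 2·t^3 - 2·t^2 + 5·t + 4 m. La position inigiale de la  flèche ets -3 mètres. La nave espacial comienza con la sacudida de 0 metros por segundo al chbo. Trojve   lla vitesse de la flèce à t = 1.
De l'équation de la vitesse v(t) = 5 - 10·t, nous substituons t = 1 pour obtenir v = -5.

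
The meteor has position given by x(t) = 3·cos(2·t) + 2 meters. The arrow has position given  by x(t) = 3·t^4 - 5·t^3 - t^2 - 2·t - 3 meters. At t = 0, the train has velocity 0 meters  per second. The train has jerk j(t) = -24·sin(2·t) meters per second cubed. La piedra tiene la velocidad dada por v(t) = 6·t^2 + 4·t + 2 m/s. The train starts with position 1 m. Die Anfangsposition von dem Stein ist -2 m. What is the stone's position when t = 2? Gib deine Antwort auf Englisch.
To solve this, we need to take 1 integral of our velocity equation v(t) = 6·t^2 + 4·t + 2. Integrating velocity and using the initial condition x(0) = -2, we get x(t) = 2·t^3 + 2·t^2 + 2·t - 2. We have position x(t) = 2·t^3 + 2·t^2 + 2·t - 2. Substituting t = 2: x(2) = 26.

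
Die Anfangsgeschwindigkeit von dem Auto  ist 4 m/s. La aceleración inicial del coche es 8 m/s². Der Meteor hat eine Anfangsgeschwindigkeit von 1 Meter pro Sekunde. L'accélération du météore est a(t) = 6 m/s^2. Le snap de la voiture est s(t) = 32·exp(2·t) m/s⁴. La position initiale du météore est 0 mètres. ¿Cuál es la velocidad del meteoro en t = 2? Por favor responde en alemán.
Um dies zu lösen, müssen wir 1 Integral unserer Gleichung für die Beschleunigung a(t) = 6 finden. Das Integral von der Beschleunigung, mit v(0) = 1, ergibt die Geschwindigkeit: v(t) = 6·t + 1. Aus der Gleichung für die Geschwindigkeit v(t) = 6·t + 1, setzen wir t = 2 ein und erhalten v = 13.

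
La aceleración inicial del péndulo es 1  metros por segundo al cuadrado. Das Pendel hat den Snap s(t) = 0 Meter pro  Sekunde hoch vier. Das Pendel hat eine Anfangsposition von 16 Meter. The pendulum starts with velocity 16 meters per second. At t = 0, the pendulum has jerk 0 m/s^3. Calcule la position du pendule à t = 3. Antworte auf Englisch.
To solve this, we need to take 4 integrals of our snap equation s(t) = 0. Integrating snap and using the initial condition j(0) = 0, we get j(t) = 0. Finding the integral of j(t) and using a(0) = 1: a(t) = 1. The antiderivative of acceleration, with v(0) = 16, gives velocity: v(t) = t + 16. The antiderivative of velocity is position. Using x(0) = 16, we get x(t) = t^2/2 + 16·t + 16. We have position x(t) = t^2/2 + 16·t + 16. Substituting t = 3: x(3) = 137/2.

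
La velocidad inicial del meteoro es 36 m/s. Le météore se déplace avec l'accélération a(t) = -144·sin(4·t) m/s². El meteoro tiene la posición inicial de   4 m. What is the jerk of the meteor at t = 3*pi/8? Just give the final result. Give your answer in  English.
At t = 3*pi/8, j = 0.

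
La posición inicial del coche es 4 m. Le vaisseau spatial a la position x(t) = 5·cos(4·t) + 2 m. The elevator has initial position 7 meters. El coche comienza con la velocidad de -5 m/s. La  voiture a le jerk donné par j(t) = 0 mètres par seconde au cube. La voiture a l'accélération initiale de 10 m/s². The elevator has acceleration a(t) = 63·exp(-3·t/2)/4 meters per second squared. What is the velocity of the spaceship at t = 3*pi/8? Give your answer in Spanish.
Para resolver esto, necesitamos tomar 1 derivada de nuestra ecuación de la posición x(t) = 5·cos(4·t) + 2. Tomando d/dt de x(t), encontramos v(t) = -20·sin(4·t). Tenemos la velocidad v(t) = -20·sin(4·t). Sustituyendo t = 3*pi/8: v(3*pi/8) = 20.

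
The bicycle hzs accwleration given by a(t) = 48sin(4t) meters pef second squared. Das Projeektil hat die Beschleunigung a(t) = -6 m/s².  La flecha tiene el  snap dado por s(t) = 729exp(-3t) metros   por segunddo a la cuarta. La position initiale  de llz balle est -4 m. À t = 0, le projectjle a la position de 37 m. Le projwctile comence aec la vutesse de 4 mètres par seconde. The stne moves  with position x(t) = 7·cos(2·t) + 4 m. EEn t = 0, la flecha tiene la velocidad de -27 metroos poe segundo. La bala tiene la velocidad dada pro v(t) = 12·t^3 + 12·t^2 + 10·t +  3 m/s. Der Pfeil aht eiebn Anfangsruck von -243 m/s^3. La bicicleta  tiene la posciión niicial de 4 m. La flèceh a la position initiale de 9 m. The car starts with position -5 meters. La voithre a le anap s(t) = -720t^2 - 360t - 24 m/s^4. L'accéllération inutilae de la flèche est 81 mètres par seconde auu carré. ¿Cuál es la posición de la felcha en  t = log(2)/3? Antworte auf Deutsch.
Wir müssen das Integral unserer Gleichung für den Snap s(t) = 729·exp(-3·t) 4-mal finden. Die Stammfunktion von dem Snap ist der Ruck. Mit j(0) = -243 erhalten wir j(t) = -243·exp(-3·t). Das Integral von dem Ruck ist die Beschleunigung. Mit a(0) = 81 erhalten wir a(t) = 81·exp(-3·t). Durch Integration von der Beschleunigung und Verwendung der Anfangsbedingung v(0) = -27, erhalten wir v(t) = -27·exp(-3·t). Das Integral von der Geschwindigkeit, mit x(0) = 9, ergibt die Position: x(t) = 9·exp(-3·t). Mit x(t) = 9·exp(-3·t) und Einsetzen von t = log(2)/3, finden wir x = 9/2.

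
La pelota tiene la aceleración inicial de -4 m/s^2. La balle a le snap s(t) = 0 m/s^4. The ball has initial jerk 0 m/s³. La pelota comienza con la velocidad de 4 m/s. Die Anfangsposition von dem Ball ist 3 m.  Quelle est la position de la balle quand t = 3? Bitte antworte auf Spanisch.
Partiendo del snap s(t) = 0, tomamos 4 antiderivadas. La integral del snap es la sacudida. Usando j(0) = 0, obtenemos j(t) = 0. Integrando la sacudida y usando la condición inicial a(0) = -4, obtenemos a(t) = -4. La antiderivada de la aceleración, con v(0) = 4, da la velocidad: v(t) = 4 - 4·t. Integrando la velocidad y usando la condición inicial x(0) = 3, obtenemos x(t) = -2·t^2 + 4·t + 3. Tenemos la posición x(t) = -2·t^2 + 4·t + 3. Sustituyendo t = 3: x(3) = -3.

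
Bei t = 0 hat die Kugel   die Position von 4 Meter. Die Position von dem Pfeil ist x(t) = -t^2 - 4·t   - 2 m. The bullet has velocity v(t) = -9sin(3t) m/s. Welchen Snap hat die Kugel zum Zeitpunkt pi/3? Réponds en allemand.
Wir müssen unsere Gleichung für die Geschwindigkeit v(t) = -9·sin(3·t) 3-mal ableiten. Durch Ableiten von der Geschwindigkeit erhalten wir die Beschleunigung: a(t) = -27·cos(3·t). Mit d/dt von a(t) finden wir j(t) = 81·sin(3·t). Die Ableitung von dem Ruck ergibt den Snap: s(t) = 243·cos(3·t). Wir haben den Snap s(t) = 243·cos(3·t). Durch Einsetzen von t = pi/3: s(pi/3) = -243.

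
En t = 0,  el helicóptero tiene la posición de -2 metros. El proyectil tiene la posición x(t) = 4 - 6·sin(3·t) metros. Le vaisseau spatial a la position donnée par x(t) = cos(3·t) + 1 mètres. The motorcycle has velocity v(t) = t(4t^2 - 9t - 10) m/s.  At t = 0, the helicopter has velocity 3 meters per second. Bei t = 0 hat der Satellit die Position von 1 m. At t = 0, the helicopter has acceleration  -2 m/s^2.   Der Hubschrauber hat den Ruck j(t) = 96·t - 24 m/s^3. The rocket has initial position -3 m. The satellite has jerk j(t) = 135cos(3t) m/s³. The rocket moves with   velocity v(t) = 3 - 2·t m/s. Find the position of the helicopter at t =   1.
Starting from jerk j(t) = 96·t - 24, we take 3 antiderivatives. The integral of jerk, with a(0) = -2, gives acceleration: a(t) = 48·t^2 - 24·t - 2. The antiderivative of acceleration, with v(0) = 3, gives velocity: v(t) = 16·t^3 - 12·t^2 - 2·t + 3. Taking ∫v(t)dt and applying x(0) = -2, we find x(t) = 4·t^4 - 4·t^3 - t^2 + 3·t - 2. Using x(t) = 4·t^4 - 4·t^3 - t^2 + 3·t - 2 and substituting t = 1, we find x = 0.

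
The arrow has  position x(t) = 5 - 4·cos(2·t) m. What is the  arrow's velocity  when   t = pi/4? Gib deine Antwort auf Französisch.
Pour résoudre ceci, nous devons prendre 1 dérivée de notre équation de la position x(t) = 5 - 4·cos(2·t). En prenant d/dt de x(t), nous trouvons v(t) = 8·sin(2·t). En utilisant v(t) = 8·sin(2·t) et en substituant t = pi/4, nous trouvons v = 8.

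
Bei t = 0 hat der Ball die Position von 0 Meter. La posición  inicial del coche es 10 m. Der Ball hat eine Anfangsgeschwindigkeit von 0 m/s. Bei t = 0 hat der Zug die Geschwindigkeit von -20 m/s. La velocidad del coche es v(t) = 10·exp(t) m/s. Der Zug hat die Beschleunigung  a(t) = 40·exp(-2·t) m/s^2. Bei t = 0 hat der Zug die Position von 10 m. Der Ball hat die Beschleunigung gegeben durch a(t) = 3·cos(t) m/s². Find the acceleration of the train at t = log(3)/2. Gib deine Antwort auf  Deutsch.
Wir haben die Beschleunigung a(t) = 40·exp(-2·t). Durch Einsetzen von t = log(3)/2: a(log(3)/2) = 40/3.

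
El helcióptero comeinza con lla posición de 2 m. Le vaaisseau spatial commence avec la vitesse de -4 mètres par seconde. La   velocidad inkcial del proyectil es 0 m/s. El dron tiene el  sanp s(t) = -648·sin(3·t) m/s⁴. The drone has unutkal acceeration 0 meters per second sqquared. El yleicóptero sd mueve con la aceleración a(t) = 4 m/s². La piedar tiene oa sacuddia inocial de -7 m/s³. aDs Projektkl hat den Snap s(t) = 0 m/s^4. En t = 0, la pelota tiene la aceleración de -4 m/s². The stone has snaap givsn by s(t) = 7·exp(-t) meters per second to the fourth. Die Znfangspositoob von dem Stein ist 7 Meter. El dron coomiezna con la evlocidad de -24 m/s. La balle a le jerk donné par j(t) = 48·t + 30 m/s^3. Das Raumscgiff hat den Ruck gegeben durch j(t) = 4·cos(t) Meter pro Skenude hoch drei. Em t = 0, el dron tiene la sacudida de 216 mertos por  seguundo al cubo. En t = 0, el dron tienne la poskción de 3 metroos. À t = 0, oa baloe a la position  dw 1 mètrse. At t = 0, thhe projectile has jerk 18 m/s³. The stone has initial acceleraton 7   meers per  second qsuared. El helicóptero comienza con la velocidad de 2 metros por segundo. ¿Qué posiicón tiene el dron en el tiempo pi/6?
Para resolver esto, necesitamos tomar 4 antiderivadas de nuestra ecuación del snap s(t) = -648·sin(3·t). Integrando el snap y usando la condición inicial j(0) = 216, obtenemos j(t) = 216·cos(3·t). Integrando la sacudida y usando la condición inicial a(0) = 0, obtenemos a(t) = 72·sin(3·t). La antiderivada de la aceleración, con v(0) = -24, da la velocidad: v(t) = -24·cos(3·t). La integral de la velocidad es la posición. Usando x(0) = 3, obtenemos x(t) = 3 - 8·sin(3·t). Tenemos la posición x(t) = 3 - 8·sin(3·t). Sustituyendo t = pi/6: x(pi/6) = -5.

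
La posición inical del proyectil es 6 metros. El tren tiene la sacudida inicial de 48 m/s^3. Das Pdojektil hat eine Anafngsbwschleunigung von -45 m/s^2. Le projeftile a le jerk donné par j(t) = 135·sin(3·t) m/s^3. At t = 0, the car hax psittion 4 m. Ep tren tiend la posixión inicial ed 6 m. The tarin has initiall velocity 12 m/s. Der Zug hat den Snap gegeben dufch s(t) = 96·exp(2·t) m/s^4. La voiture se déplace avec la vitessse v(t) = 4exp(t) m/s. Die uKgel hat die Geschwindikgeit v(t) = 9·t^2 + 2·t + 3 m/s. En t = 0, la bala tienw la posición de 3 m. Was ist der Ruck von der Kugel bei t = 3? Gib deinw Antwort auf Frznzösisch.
Nous devons dériver notre équation de la vitesse v(t) = 9·t^2 + 2·t + 3 2 fois. En prenant d/dt de v(t), nous trouvons a(t) = 18·t + 2. En dérivant l'accélération, nous obtenons le jerk: j(t) = 18. De l'équation du jerk j(t) = 18, nous substituons t = 3 pour obtenir j = 18.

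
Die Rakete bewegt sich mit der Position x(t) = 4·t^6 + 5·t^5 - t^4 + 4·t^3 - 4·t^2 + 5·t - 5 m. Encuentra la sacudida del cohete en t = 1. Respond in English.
We must differentiate our position equation x(t) = 4·t^6 + 5·t^5 - t^4 + 4·t^3 - 4·t^2 + 5·t - 5 3 times. Differentiating position, we get velocity: v(t) = 24·t^5 + 25·t^4 - 4·t^3 + 12·t^2 - 8·t + 5. The derivative of velocity gives acceleration: a(t) = 120·t^4 + 100·t^3 - 12·t^2 + 24·t - 8. Taking d/dt of a(t), we find j(t) = 480·t^3 + 300·t^2 - 24·t + 24. We have jerk j(t) = 480·t^3 + 300·t^2 - 24·t + 24. Substituting t = 1: j(1) = 780.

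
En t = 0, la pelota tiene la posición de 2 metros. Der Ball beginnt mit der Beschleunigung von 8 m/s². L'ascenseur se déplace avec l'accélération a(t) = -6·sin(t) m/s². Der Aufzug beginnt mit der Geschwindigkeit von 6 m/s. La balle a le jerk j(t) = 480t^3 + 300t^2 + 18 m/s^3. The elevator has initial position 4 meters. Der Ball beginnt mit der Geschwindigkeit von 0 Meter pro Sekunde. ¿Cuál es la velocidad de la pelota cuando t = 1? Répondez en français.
Nous devons intégrer notre équation du jerk j(t) = 480·t^3 + 300·t^2 + 18 2 fois. La primitive du jerk est l'accélération. En utilisant a(0) = 8, nous obtenons a(t) = 120·t^4 + 100·t^3 + 18·t + 8. La primitive de l'accélération est la vitesse. En utilisant v(0) = 0, nous obtenons v(t) = t·(24·t^4 + 25·t^3 + 9·t + 8). Nous avons la vitesse v(t) = t·(24·t^4 + 25·t^3 + 9·t + 8). En substituant t = 1: v(1) = 66.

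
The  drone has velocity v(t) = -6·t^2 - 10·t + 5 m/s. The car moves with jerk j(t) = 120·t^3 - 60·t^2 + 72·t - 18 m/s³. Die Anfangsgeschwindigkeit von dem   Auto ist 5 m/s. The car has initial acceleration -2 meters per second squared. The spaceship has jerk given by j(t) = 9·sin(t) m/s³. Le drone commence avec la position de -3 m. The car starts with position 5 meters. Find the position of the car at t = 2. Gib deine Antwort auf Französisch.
Nous devons intégrer notre équation du jerk j(t) = 120·t^3 - 60·t^2 + 72·t - 18 3 fois. En intégrant le jerk et en utilisant la condition initiale a(0) = -2, nous obtenons a(t) = 30·t^4 - 20·t^3 + 36·t^2 - 18·t - 2. La primitive de l'accélération, avec v(0) = 5, donne la vitesse: v(t) = 6·t^5 - 5·t^4 + 12·t^3 - 9·t^2 - 2·t + 5. En intégrant la vitesse et en utilisant la condition initiale x(0) = 5, nous obtenons x(t) = t^6 - t^5 + 3·t^4 - 3·t^3 - t^2 + 5·t + 5. En utilisant x(t) = t^6 - t^5 + 3·t^4 - 3·t^3 - t^2 + 5·t + 5 et en substituant t = 2, nous trouvons x = 67.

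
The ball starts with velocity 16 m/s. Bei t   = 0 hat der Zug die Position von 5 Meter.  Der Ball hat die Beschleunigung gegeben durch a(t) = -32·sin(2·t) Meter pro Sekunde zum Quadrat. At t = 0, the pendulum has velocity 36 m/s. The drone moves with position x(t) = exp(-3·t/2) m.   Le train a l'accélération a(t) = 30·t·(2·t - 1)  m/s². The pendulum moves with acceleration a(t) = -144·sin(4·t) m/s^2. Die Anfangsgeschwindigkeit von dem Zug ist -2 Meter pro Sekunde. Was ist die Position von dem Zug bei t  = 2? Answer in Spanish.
Necesitamos integrar nuestra ecuación de la aceleración a(t) = 30·t·(2·t - 1) 2 veces. Integrando la aceleración y usando la condición inicial v(0) = -2, obtenemos v(t) = 20·t^3 - 15·t^2 - 2. La integral de la velocidad es la posición. Usando x(0) = 5, obtenemos x(t) = 5·t^4 - 5·t^3 - 2·t + 5. Usando x(t) = 5·t^4 - 5·t^3 - 2·t + 5 y sustituyendo t = 2, encontramos x = 41.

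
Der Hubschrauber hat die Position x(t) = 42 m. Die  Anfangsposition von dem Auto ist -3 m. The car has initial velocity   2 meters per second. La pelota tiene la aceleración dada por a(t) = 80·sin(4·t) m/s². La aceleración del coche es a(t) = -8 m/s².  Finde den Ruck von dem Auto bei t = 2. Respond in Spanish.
Para resolver esto, necesitamos tomar 1 derivada de nuestra ecuación de la aceleración a(t) = -8. Derivando la aceleración, obtenemos la sacudida: j(t) = 0. Tenemos la sacudida j(t) = 0. Sustituyendo t = 2: j(2) = 0.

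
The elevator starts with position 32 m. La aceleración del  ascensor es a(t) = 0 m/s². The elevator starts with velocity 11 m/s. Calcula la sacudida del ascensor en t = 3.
Partiendo de la aceleración a(t) = 0, tomamos 1 derivada. La derivada de la aceleración da la sacudida: j(t) = 0. Usando j(t) = 0 y sustituyendo t = 3, encontramos j = 0.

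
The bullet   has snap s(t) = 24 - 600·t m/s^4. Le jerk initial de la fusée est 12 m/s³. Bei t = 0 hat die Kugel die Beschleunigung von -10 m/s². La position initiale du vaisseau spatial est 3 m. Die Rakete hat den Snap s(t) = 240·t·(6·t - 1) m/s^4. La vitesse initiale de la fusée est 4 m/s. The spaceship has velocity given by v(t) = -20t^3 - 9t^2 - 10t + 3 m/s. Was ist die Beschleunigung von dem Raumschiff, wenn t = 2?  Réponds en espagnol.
Para resolver esto, necesitamos tomar 1 derivada de nuestra ecuación de la velocidad v(t) = -20·t^3 - 9·t^2 - 10·t + 3. Tomando d/dt de v(t), encontramos a(t) = -60·t^2 - 18·t - 10. Tenemos la aceleración a(t) = -60·t^2 - 18·t - 10. Sustituyendo t = 2: a(2) = -286.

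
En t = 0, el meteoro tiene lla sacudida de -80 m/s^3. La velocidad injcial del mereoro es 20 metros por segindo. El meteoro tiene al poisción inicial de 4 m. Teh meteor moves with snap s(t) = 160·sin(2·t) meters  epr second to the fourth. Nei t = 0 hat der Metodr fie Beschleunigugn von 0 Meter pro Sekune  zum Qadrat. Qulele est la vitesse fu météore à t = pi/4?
Nous devons intégrer notre équation du snap s(t) = 160·sin(2·t) 3 fois. L'intégrale du snap, avec j(0) = -80, donne le jerk: j(t) = -80·cos(2·t). La primitive du jerk est l'accélération. En utilisant a(0) = 0, nous obtenons a(t) = -40·sin(2·t). L'intégrale de l'accélération est la vitesse. En utilisant v(0) = 20, nous obtenons v(t) = 20·cos(2·t). De l'équation de la vitesse v(t) = 20·cos(2·t), nous substituons t = pi/4 pour obtenir v = 0.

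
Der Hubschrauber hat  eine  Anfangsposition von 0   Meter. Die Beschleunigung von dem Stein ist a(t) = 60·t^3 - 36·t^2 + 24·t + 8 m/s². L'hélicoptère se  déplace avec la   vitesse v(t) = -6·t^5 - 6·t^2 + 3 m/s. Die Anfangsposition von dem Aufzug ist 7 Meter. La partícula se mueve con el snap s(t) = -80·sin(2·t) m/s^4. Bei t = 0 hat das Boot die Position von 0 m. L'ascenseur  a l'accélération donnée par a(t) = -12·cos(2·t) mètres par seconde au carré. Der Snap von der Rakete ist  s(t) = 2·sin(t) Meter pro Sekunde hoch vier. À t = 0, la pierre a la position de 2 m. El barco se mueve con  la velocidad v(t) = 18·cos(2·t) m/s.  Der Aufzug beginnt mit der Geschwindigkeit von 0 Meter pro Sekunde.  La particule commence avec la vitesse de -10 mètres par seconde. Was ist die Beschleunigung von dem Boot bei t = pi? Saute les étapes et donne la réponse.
Bei t = pi, a = 0.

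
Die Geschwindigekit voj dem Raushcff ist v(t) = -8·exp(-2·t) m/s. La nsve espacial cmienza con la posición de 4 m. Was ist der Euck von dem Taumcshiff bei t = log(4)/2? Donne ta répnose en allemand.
Wir müssen unsere Gleichung für die Geschwindigkeit v(t) = -8·exp(-2·t) 2-mal ableiten. Durch Ableiten von der Geschwindigkeit erhalten wir die Beschleunigung: a(t) = 16·exp(-2·t). Mit d/dt von a(t) finden wir j(t) = -32·exp(-2·t). Wir haben den Ruck j(t) = -32·exp(-2·t). Durch Einsetzen von t = log(4)/2: j(log(4)/2) = -8.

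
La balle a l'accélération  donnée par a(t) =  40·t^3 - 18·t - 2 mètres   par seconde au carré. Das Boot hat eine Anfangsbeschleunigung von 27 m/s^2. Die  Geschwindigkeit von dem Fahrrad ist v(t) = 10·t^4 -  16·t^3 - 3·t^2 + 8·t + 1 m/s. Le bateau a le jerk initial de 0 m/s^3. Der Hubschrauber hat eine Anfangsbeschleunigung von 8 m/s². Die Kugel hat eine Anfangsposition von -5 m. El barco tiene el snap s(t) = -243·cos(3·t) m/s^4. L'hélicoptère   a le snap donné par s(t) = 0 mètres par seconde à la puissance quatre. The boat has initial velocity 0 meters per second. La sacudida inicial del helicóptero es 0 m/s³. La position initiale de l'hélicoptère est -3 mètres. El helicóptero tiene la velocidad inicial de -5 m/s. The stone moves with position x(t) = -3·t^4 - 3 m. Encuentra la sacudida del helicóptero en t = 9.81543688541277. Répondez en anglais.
We must find the integral of our snap equation s(t) = 0 1 time. The antiderivative of snap, with j(0) = 0, gives jerk: j(t) = 0. We have jerk j(t) = 0. Substituting t = 9.81543688541277: j(9.81543688541277) = 0.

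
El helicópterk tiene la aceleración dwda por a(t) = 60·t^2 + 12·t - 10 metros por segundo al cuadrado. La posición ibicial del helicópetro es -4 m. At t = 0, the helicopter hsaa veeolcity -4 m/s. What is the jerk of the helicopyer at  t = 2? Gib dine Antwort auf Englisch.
Starting from acceleration a(t) = 60·t^2 + 12·t - 10, we take 1 derivative. Taking d/dt of a(t), we find j(t) = 120·t + 12. We have jerk j(t) = 120·t + 12. Substituting t = 2: j(2) = 252.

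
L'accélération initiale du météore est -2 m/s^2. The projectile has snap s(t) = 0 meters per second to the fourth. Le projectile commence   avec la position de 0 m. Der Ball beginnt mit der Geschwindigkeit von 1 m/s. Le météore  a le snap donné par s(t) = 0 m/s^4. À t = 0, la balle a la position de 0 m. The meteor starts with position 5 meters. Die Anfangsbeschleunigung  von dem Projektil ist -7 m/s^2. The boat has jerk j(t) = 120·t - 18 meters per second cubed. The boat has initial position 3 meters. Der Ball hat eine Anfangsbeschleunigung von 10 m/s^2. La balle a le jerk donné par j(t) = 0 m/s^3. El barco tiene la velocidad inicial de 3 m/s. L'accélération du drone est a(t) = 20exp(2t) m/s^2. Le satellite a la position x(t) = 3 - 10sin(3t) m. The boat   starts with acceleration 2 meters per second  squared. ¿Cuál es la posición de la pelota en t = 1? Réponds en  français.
Nous devons intégrer notre équation du jerk j(t) = 0 3 fois. L'intégrale du jerk est l'accélération. En utilisant a(0) = 10, nous obtenons a(t) = 10. La primitive de l'accélération est la vitesse. En utilisant v(0) = 1, nous obtenons v(t) = 10·t + 1. La primitive de la vitesse est la position. En utilisant x(0) = 0, nous obtenons x(t) = 5·t^2 + t. Nous avons la position x(t) = 5·t^2 + t. En substituant t = 1: x(1) = 6.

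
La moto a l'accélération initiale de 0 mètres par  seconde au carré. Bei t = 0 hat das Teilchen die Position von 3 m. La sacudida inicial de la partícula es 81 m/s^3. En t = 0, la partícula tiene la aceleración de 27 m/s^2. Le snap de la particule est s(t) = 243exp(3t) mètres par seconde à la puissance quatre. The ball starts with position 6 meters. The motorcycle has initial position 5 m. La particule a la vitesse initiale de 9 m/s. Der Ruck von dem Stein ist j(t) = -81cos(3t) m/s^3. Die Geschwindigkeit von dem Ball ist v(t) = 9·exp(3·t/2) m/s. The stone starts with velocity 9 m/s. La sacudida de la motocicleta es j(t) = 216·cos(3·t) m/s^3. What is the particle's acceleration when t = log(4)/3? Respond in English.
Starting from snap s(t) = 243·exp(3·t), we take 2 antiderivatives. Integrating snap and using the initial condition j(0) = 81, we get j(t) = 81·exp(3·t). Integrating jerk and using the initial condition a(0) = 27, we get a(t) = 27·exp(3·t). We have acceleration a(t) = 27·exp(3·t). Substituting t = log(4)/3: a(log(4)/3) = 108.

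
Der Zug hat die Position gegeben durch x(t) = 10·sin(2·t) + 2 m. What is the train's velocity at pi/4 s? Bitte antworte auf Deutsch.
Um dies zu lösen, müssen wir 1 Ableitung unserer Gleichung für die Position x(t) = 10·sin(2·t) + 2 nehmen. Die Ableitung von der Position ergibt die Geschwindigkeit: v(t) = 20·cos(2·t). Aus der Gleichung für die Geschwindigkeit v(t) = 20·cos(2·t), setzen wir t = pi/4 ein und erhalten v = 0.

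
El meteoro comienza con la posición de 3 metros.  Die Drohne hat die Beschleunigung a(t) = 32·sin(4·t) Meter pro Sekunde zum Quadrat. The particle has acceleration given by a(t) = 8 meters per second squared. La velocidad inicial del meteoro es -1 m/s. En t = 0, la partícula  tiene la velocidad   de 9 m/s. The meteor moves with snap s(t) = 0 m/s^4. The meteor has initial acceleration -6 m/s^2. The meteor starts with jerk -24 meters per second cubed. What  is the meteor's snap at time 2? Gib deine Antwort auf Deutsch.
Mit s(t) = 0 und Einsetzen von t = 2, finden wir s = 0.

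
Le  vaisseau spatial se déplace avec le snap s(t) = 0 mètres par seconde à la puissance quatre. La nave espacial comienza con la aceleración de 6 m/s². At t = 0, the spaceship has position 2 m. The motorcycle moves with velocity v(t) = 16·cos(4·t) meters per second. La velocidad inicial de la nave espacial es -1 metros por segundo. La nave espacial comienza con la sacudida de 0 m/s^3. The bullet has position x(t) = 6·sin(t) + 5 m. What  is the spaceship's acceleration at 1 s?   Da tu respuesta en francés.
En partant du snap s(t) = 0, nous prenons 2 primitives. En intégrant le snap et en utilisant la condition initiale j(0) = 0, nous obtenons j(t) = 0. La primitive du jerk est l'accélération. En utilisant a(0) = 6, nous obtenons a(t) = 6. Nous avons l'accélération a(t) = 6. En substituant t = 1: a(1) = 6.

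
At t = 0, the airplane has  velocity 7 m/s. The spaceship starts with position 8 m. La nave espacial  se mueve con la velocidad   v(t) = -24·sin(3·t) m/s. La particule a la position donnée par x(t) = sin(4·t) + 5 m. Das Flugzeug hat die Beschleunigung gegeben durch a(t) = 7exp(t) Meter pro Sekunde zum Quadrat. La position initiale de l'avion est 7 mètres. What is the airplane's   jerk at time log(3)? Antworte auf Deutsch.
Ausgehend von der Beschleunigung a(t) = 7·exp(t), nehmen wir 1 Ableitung. Die Ableitung von der Beschleunigung ergibt den Ruck: j(t) = 7·exp(t). Wir haben den Ruck j(t) = 7·exp(t). Durch Einsetzen von t = log(3): j(log(3)) = 21.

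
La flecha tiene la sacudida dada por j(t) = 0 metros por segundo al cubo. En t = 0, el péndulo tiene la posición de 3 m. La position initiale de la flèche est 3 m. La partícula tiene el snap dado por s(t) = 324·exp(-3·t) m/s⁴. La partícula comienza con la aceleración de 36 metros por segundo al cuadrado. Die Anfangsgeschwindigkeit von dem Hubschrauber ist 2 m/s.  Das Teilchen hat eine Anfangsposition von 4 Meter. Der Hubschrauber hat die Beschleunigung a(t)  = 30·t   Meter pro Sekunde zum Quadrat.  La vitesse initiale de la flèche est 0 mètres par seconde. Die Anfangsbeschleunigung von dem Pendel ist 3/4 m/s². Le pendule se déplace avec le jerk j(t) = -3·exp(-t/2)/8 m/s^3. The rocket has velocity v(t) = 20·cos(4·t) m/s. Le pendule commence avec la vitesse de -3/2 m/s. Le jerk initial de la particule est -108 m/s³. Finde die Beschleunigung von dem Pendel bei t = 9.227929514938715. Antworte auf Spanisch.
Para resolver esto, necesitamos tomar 1 antiderivada de nuestra ecuación de la sacudida j(t) = -3·exp(-t/2)/8. La antiderivada de la sacudida es la aceleración. Usando a(0) = 3/4, obtenemos a(t) = 3·exp(-t/2)/4. Usando a(t) = 3·exp(-t/2)/4 y sustituyendo t = 9.227929514938715, encontramos a = 0.00743432990732039.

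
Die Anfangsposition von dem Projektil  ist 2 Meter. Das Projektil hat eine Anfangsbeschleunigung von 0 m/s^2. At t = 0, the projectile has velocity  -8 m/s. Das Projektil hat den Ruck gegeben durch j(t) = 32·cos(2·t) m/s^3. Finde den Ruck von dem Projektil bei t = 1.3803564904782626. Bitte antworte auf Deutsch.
Aus der Gleichung für den Ruck j(t) = 32·cos(2·t), setzen wir t = 1.3803564904782626 ein und erhalten j = -29.7068156070749.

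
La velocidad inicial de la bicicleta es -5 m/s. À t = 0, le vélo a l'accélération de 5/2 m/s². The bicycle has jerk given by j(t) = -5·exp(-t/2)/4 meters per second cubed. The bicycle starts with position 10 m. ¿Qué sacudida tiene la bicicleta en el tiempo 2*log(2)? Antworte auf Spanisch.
Usando j(t) = -5·exp(-t/2)/4 y sustituyendo t = 2*log(2), encontramos j = -5/8.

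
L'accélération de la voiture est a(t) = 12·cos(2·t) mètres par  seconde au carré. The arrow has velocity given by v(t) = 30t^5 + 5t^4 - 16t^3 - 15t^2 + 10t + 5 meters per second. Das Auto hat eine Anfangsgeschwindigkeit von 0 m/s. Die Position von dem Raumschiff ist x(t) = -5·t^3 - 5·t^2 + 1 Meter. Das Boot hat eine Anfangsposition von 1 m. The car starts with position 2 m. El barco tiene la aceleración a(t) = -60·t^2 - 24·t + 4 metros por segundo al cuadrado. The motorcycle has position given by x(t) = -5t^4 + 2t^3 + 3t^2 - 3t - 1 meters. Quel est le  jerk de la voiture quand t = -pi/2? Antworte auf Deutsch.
Um dies zu lösen, müssen wir 1 Ableitung unserer Gleichung für die Beschleunigung a(t) = 12·cos(2·t) nehmen. Durch Ableiten von der Beschleunigung erhalten wir den Ruck: j(t) = -24·sin(2·t). Mit j(t) = -24·sin(2·t) und Einsetzen von t = -pi/2, finden wir j = 0.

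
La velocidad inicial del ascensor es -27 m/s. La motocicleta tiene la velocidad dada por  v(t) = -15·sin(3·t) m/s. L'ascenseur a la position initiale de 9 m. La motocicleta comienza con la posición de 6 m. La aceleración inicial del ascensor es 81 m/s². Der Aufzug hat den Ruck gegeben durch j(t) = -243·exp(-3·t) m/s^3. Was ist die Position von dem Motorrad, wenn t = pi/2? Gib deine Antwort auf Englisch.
We need to integrate our velocity equation v(t) = -15·sin(3·t) 1 time. Integrating velocity and using the initial condition x(0) = 6, we get x(t) = 5·cos(3·t) + 1. From the given position equation x(t) = 5·cos(3·t) + 1, we substitute t = pi/2 to get x = 1.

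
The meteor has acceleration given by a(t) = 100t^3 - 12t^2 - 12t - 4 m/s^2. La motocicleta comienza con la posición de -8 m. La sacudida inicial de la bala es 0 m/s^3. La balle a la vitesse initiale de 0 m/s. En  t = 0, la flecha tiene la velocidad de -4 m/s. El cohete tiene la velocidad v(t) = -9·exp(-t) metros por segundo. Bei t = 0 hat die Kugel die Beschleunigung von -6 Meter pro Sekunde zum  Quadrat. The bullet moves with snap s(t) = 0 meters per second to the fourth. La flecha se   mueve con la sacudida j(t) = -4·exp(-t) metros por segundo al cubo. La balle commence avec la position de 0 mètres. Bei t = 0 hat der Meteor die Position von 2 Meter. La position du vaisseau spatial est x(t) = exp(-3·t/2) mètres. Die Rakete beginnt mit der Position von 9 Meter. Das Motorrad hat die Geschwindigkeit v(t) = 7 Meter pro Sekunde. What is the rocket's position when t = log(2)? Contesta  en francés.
En partant de la vitesse v(t) = -9·exp(-t), nous prenons 1 primitive. La primitive de la vitesse, avec x(0) = 9, donne la position: x(t) = 9·exp(-t). De l'équation de la position x(t) = 9·exp(-t), nous substituons t = log(2) pour obtenir x = 9/2.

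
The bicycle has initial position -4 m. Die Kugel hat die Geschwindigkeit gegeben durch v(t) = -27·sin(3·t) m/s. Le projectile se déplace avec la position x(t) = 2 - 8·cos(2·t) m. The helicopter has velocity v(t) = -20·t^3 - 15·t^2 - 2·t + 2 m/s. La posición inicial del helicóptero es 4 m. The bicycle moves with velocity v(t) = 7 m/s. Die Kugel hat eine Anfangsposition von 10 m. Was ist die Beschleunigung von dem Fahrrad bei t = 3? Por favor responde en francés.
Nous devons dériver notre équation de la vitesse v(t) = 7 1 fois. En dérivant la vitesse, nous obtenons l'accélération: a(t) = 0. De l'équation de l'accélération a(t) = 0, nous substituons t = 3 pour obtenir a = 0.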